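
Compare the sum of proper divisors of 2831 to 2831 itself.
deficient

Proper divisors of 2831: sum = 1 + 19 + 149 = 169
Since 169 < 2831, 2831 is deficient.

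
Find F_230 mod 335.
145

Matrix identity: Q^n = [[F_(n+1), F_n], [F_n, F_(n-1)]] with Q = [[1,1],[1,0]].
n = 230 = 11100110₂. Square-and-multiply, entries mod 335:
Q^1 = [[1,1],[1,0]]
Q^3 = (Q^1)²·Q = [[3,2],[2,1]]
Q^7 = (Q^3)²·Q = [[21,13],[13,8]]
Q^14 = (Q^7)² = [[275,42],[42,233]]
Q^28 = (Q^14)² = [[4,231],[231,108]]
Q^57 = (Q^28)²·Q = [[189,112],[112,77]]
Q^115 = (Q^57)²·Q = [[2,25],[25,312]]
Q^230 = (Q^115)² = [[294,145],[145,149]]
F_230 mod 335 = Q^230[0][1] = 145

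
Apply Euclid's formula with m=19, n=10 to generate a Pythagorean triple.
(261, 380, 461)

Euclid's formula: a = m² - n², b = 2mn, c = m² + n²
m = 19, n = 10
a = 19² - 10² = 361 - 100 = 261
b = 2 × 19 × 10 = 380
c = 19² + 10² = 361 + 100 = 461
Verification: 261² + 380² = 68121 + 144400 = 212521 = 461² ✓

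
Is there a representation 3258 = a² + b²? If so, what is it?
3² + 57² (a=3, b=57)

Factorization: 3258 = 2 × 3^2 × 181
By Fermat: n is sum of two squares iff every prime p ≡ 3 (mod 4) appears to even power.
All primes ≡ 3 (mod 4) appear to even power.
Search a = 0, 1, 2, … for 3258 - a² a perfect square: first hit at a = 3: 3258 - 9 = 3249 = 57².
3258 = 3² + 57² = 9 + 3249 ✓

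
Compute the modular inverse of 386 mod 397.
36

gcd(386, 397) = 1, so the inverse exists.
Extended Euclidean algorithm on (397, 386):
397 = 1 × 386 + 11  ⟹  11 = (1)·397 + (-1)·386
386 = 35 × 11 + 1  ⟹  1 = (-35)·397 + (36)·386
So (36)·386 ≡ 1 (mod 397), i.e. 386^(-1) ≡ 36 (mod 397).
Check: 386 × 36 = 13896 ≡ 1 (mod 397)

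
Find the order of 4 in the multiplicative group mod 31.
5

31 is prime, so ord(4) divides φ(31) = 30.
Divisors of 30: 1, 2, 3, 5, 6, 10, 15, 30.
Repeated squaring: 4^1 ≡ 4, 4^2 ≡ 16, 4^4 ≡ 8, 4^8 ≡ 2, 4^16 ≡ 4 (mod 31).
Test 4^d mod 31 for each divisor d in increasing order:
4^1 ≡ 4
4^2 ≡ 16
4^3 = 4^2·4^1 ≡ 2
4^5 = 4^4·4^1 ≡ 1  ← first divisor giving 1
The order is 5.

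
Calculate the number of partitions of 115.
1064144451

p(n) counts ways to write n as a sum of positive integers (order ignored).
Euler's pentagonal recurrence: p(k) = p(k-1) + p(k-2) - p(k-5) - p(k-7) + p(k-12) + p(k-15) - ... (offsets j(3j∓1)/2, signs ++--, p(0)=1, p(<0)=0).
DP table for k = 0..114: p(0)=1, p(1)=1, p(2)=2, p(3)=3, p(4)=5, p(5)=7, p(6)=11, p(7)=15, p(8)=22, p(9)=30, p(10)=42, p(11)=56, p(12)=77, p(13)=101, p(14)=135, p(15)=176, p(16)=231, p(17)=297, p(18)=385, p(19)=490, p(20)=627, p(21)=792, p(22)=1002, p(23)=1255, p(24)=1575, p(25)=1958, p(26)=2436, p(27)=3010, p(28)=3718, p(29)=4565, p(30)=5604, p(31)=6842, p(32)=8349, p(33)=10143, p(34)=12310, p(35)=14883, p(36)=17977, p(37)=21637, p(38)=26015, p(39)=31185, p(40)=37338, p(41)=44583, p(42)=53174, p(43)=63261, p(44)=75175, p(45)=89134, p(46)=105558, p(47)=124754, p(48)=147273, p(49)=173525, p(50)=204226, p(51)=239943, p(52)=281589, p(53)=329931, p(54)=386155, p(55)=451276, p(56)=526823, p(57)=614154, p(58)=715220, p(59)=831820, p(60)=966467, p(61)=1121505, p(62)=1300156, p(63)=1505499, p(64)=1741630, p(65)=2012558, p(66)=2323520, p(67)=2679689, p(68)=3087735, p(69)=3554345, p(70)=4087968, p(71)=4697205, p(72)=5392783, p(73)=6185689, p(74)=7089500, p(75)=8118264, p(76)=9289091, p(77)=10619863, p(78)=12132164, p(79)=13848650, p(80)=15796476, p(81)=18004327, p(82)=20506255, p(83)=23338469, p(84)=26543660, p(85)=30167357, p(86)=34262962, p(87)=38887673, p(88)=44108109, p(89)=49995925, p(90)=56634173, p(91)=64112359, p(92)=72533807, p(93)=82010177, p(94)=92669720, p(95)=104651419, p(96)=118114304, p(97)=133230930, p(98)=150198136, p(99)=169229875, p(100)=190569292, p(101)=214481126, p(102)=241265379, p(103)=271248950, p(104)=304801365, p(105)=342325709, p(106)=384276336, p(107)=431149389, p(108)=483502844, p(109)=541946240, p(110)=607163746, p(111)=679903203, p(112)=761002156, p(113)=851376628, p(114)=952050665.
Final step: p(115) = p(114) + p(113) - p(110) - p(108) + p(103) + p(100) - p(93) - p(89) + p(80) + p(75) - p(64) - p(58) + p(45) + p(38) - p(23) - p(15)
= 952050665 + 851376628 - 607163746 - 483502844 + 271248950 + 190569292 - 82010177 - 49995925 + 15796476 + 8118264 - 1741630 - 715220 + 89134 + 26015 - 1255 - 176
= 1064144451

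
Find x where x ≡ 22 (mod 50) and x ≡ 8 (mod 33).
272

Using Chinese Remainder Theorem:
M = 50 × 33 = 1650
M1 = 33, M2 = 50
y1 = 33^(-1) mod 50 = 47
y2 = 50^(-1) mod 33 = 2
x = (22×33×47 + 8×50×2) mod 1650 = 272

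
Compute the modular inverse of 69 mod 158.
71

gcd(69, 158) = 1, so the inverse exists.
Extended Euclidean algorithm on (158, 69):
158 = 2 × 69 + 20  ⟹  20 = (1)·158 + (-2)·69
69 = 3 × 20 + 9  ⟹  9 = (-3)·158 + (7)·69
20 = 2 × 9 + 2  ⟹  2 = (7)·158 + (-16)·69
9 = 4 × 2 + 1  ⟹  1 = (-31)·158 + (71)·69
So (71)·69 ≡ 1 (mod 158), i.e. 69^(-1) ≡ 71 (mod 158).
Check: 69 × 71 = 4899 ≡ 1 (mod 158)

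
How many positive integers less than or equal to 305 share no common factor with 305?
240

305 = 5 × 61
φ(n) = n × ∏(1 - 1/p) for each prime p dividing n
φ(305) = 305 × (1 - 1/5) × (1 - 1/61) = 240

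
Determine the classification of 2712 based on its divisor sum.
abundant

Proper divisors of 2712: sum = 1 + 2 + 3 + 4 + 6 + 8 + 12 + 24 + 113 + 226 + 339 + 452 + 678 + 904 + 1356 = 4128
Since 4128 > 2712, 2712 is abundant.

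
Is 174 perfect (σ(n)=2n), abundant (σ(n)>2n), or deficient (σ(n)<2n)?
abundant

Proper divisors of 174: sum = 1 + 2 + 3 + 6 + 29 + 58 + 87 = 186
Since 186 > 174, 174 is abundant.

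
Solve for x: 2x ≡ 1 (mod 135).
68

gcd(2, 135) = 1, so the inverse exists.
Extended Euclidean algorithm on (135, 2):
135 = 67 × 2 + 1  ⟹  1 = (1)·135 + (-67)·2
So (-67)·2 ≡ 1 (mod 135), i.e. 2^(-1) ≡ -67 ≡ 68 (mod 135).
Check: 2 × 68 = 136 ≡ 1 (mod 135)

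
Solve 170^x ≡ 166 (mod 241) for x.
62

Baby-step giant-step with step n = ⌈√241⌉ = 16.
Baby steps 170^j mod 241 (j:value) for j=0..15: 0:1, 1:170, 2:221, 3:215, 4:159, 5:38, 6:194, 7:204, 8:217, 9:17, 10:239, 11:142, 12:40, 13:52, 14:164, 15:165.
Giant-step multiplier: 170^(-16) ≡ 170^(240-16) = 170^224 ≡ 100 (mod 241).
Giant steps γ_i = 166·100^i mod 241: γ_0=166, γ_1=212, γ_2=233, γ_3=164 (in table at j=14).
x = i·n + j = 3·16 + 14 = 62.
Check: 170^62 ≡ 166 (mod 241).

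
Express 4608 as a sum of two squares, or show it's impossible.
48² + 48² (a=48, b=48)

Factorization: 4608 = 2^9 × 3^2
By Fermat: n is sum of two squares iff every prime p ≡ 3 (mod 4) appears to even power.
All primes ≡ 3 (mod 4) appear to even power.
Search a = 0, 1, 2, … for 4608 - a² a perfect square: first hit at a = 48: 4608 - 2304 = 2304 = 48².
4608 = 48² + 48² = 2304 + 2304 ✓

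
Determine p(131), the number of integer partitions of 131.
5964539504

p(n) counts ways to write n as a sum of positive integers (order ignored).
Euler's pentagonal recurrence: p(k) = p(k-1) + p(k-2) - p(k-5) - p(k-7) + p(k-12) + p(k-15) - ... (offsets j(3j∓1)/2, signs ++--, p(0)=1, p(<0)=0).
DP table for k = 0..130: p(0)=1, p(1)=1, p(2)=2, p(3)=3, p(4)=5, p(5)=7, p(6)=11, p(7)=15, p(8)=22, p(9)=30, p(10)=42, p(11)=56, p(12)=77, p(13)=101, p(14)=135, p(15)=176, p(16)=231, p(17)=297, p(18)=385, p(19)=490, p(20)=627, p(21)=792, p(22)=1002, p(23)=1255, p(24)=1575, p(25)=1958, p(26)=2436, p(27)=3010, p(28)=3718, p(29)=4565, p(30)=5604, p(31)=6842, p(32)=8349, p(33)=10143, p(34)=12310, p(35)=14883, p(36)=17977, p(37)=21637, p(38)=26015, p(39)=31185, p(40)=37338, p(41)=44583, p(42)=53174, p(43)=63261, p(44)=75175, p(45)=89134, p(46)=105558, p(47)=124754, p(48)=147273, p(49)=173525, p(50)=204226, p(51)=239943, p(52)=281589, p(53)=329931, p(54)=386155, p(55)=451276, p(56)=526823, p(57)=614154, p(58)=715220, p(59)=831820, p(60)=966467, p(61)=1121505, p(62)=1300156, p(63)=1505499, p(64)=1741630, p(65)=2012558, p(66)=2323520, p(67)=2679689, p(68)=3087735, p(69)=3554345, p(70)=4087968, p(71)=4697205, p(72)=5392783, p(73)=6185689, p(74)=7089500, p(75)=8118264, p(76)=9289091, p(77)=10619863, p(78)=12132164, p(79)=13848650, p(80)=15796476, p(81)=18004327, p(82)=20506255, p(83)=23338469, p(84)=26543660, p(85)=30167357, p(86)=34262962, p(87)=38887673, p(88)=44108109, p(89)=49995925, p(90)=56634173, p(91)=64112359, p(92)=72533807, p(93)=82010177, p(94)=92669720, p(95)=104651419, p(96)=118114304, p(97)=133230930, p(98)=150198136, p(99)=169229875, p(100)=190569292, p(101)=214481126, p(102)=241265379, p(103)=271248950, p(104)=304801365, p(105)=342325709, p(106)=384276336, p(107)=431149389, p(108)=483502844, p(109)=541946240, p(110)=607163746, p(111)=679903203, p(112)=761002156, p(113)=851376628, p(114)=952050665, p(115)=1064144451, p(116)=1188908248, p(117)=1327710076, p(118)=1482074143, p(119)=1653668665, p(120)=1844349560, p(121)=2056148051, p(122)=2291320912, p(123)=2552338241, p(124)=2841940500, p(125)=3163127352, p(126)=3519222692, p(127)=3913864295, p(128)=4351078600, p(129)=4835271870, p(130)=5371315400.
Final step: p(131) = p(130) + p(129) - p(126) - p(124) + p(119) + p(116) - p(109) - p(105) + p(96) + p(91) - p(80) - p(74) + p(61) + p(54) - p(39) - p(31) + p(14) + p(5)
= 5371315400 + 4835271870 - 3519222692 - 2841940500 + 1653668665 + 1188908248 - 541946240 - 342325709 + 118114304 + 64112359 - 15796476 - 7089500 + 1121505 + 386155 - 31185 - 6842 + 135 + 7
= 5964539504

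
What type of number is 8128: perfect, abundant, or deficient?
perfect

Proper divisors of 8128: sum = 1 + 2 + 4 + 8 + 16 + 32 + 64 + 127 + 254 + 508 + 1016 + 2032 + 4064 = 8128
Since 8128 = 8128, 8128 is perfect.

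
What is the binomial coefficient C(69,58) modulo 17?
0

Using Lucas' theorem:
Write n=69 and k=58 in base 17:
n in base 17: [4, 1]
k in base 17: [3, 7]
C(69,58) mod 17 = ∏ C(n_i, k_i) mod 17
Digit binomials (mod 17): C(4,3) = 4; C(1,7) = 0 (k_i > n_i)
Product: 4 × 0 = 0 ≡ 0 (mod 17)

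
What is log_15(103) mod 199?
90

Baby-step giant-step with step n = ⌈√199⌉ = 15.
Baby steps 15^j mod 199 (j:value) for j=0..14: 0:1, 1:15, 2:26, 3:191, 4:79, 5:190, 6:64, 7:164, 8:72, 9:85, 10:81, 11:21, 12:116, 13:148, 14:31.
Giant-step multiplier: 15^(-15) ≡ 15^(198-15) = 15^183 ≡ 101 (mod 199).
Giant steps γ_i = 103·101^i mod 199: γ_0=103, γ_1=55, γ_2=182, γ_3=74, γ_4=111, γ_5=67, γ_6=1 (in table at j=0).
x = i·n + j = 6·15 + 0 = 90.
Check: 15^90 ≡ 103 (mod 199).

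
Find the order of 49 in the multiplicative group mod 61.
30

61 is prime, so ord(49) divides φ(61) = 60.
Divisors of 60: 1, 2, 3, 4, 5, 6, 10, 12, 15, 20, 30, 60.
Repeated squaring: 49^1 ≡ 49, 49^2 ≡ 22, 49^4 ≡ 57, 49^8 ≡ 16, 49^16 ≡ 12, 49^32 ≡ 22 (mod 61).
Test 49^d mod 61 for each divisor d in increasing order:
49^1 ≡ 49
49^2 ≡ 22
49^3 = 49^2·49^1 ≡ 41
49^4 ≡ 57
49^5 = 49^4·49^1 ≡ 48
49^6 = 49^4·49^2 ≡ 34
49^10 = 49^8·49^2 ≡ 47
49^12 = 49^8·49^4 ≡ 58
49^15 = 49^8·49^4·49^2·49^1 ≡ 60
49^20 = 49^16·49^4 ≡ 13
49^30 = 49^16·49^8·49^4·49^2 ≡ 1  ← first divisor giving 1
The order is 30.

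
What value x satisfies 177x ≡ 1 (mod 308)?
221

gcd(177, 308) = 1, so the inverse exists.
Extended Euclidean algorithm on (308, 177):
308 = 1 × 177 + 131  ⟹  131 = (1)·308 + (-1)·177
177 = 1 × 131 + 46  ⟹  46 = (-1)·308 + (2)·177
131 = 2 × 46 + 39  ⟹  39 = (3)·308 + (-5)·177
46 = 1 × 39 + 7  ⟹  7 = (-4)·308 + (7)·177
39 = 5 × 7 + 4  ⟹  4 = (23)·308 + (-40)·177
7 = 1 × 4 + 3  ⟹  3 = (-27)·308 + (47)·177
4 = 1 × 3 + 1  ⟹  1 = (50)·308 + (-87)·177
So (-87)·177 ≡ 1 (mod 308), i.e. 177^(-1) ≡ -87 ≡ 221 (mod 308).
Check: 177 × 221 = 39117 ≡ 1 (mod 308)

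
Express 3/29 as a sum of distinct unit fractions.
1/10 + 1/290

Greedy algorithm:
3/29: ceiling(29/3) = 10, use 1/10
1/290: ceiling(290/1) = 290, use 1/290
Result: 3/29 = 1/10 + 1/290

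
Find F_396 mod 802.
398

Matrix identity: Q^n = [[F_(n+1), F_n], [F_n, F_(n-1)]] with Q = [[1,1],[1,0]].
n = 396 = 110001100₂. Square-and-multiply, entries mod 802:
Q^1 = [[1,1],[1,0]]
Q^3 = (Q^1)²·Q = [[3,2],[2,1]]
Q^6 = (Q^3)² = [[13,8],[8,5]]
Q^12 = (Q^6)² = [[233,144],[144,89]]
Q^24 = (Q^12)² = [[439,654],[654,587]]
Q^49 = (Q^24)²·Q = [[221,491],[491,532]]
Q^99 = (Q^49)²·Q = [[401,400],[400,1]]
Q^198 = (Q^99)² = [[1,400],[400,403]]
Q^396 = (Q^198)² = [[403,398],[398,5]]
F_396 mod 802 = Q^396[0][1] = 398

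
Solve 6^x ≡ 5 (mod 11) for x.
6

Baby-step giant-step with step n = ⌈√11⌉ = 4.
Baby steps 6^j mod 11 (j:value) for j=0..3: 0:1, 1:6, 2:3, 3:7.
Giant-step multiplier: 6^(-4) ≡ 6^(10-4) = 6^6 ≡ 5 (mod 11).
Giant steps γ_i = 5·5^i mod 11: γ_0=5, γ_1=3 (in table at j=2).
x = i·n + j = 1·4 + 2 = 6.
Check: 6^6 ≡ 5 (mod 11).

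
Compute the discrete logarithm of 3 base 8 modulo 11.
6

Baby-step giant-step with step n = ⌈√11⌉ = 4.
Baby steps 8^j mod 11 (j:value) for j=0..3: 0:1, 1:8, 2:9, 3:6.
Giant-step multiplier: 8^(-4) ≡ 8^(10-4) = 8^6 ≡ 3 (mod 11).
Giant steps γ_i = 3·3^i mod 11: γ_0=3, γ_1=9 (in table at j=2).
x = i·n + j = 1·4 + 2 = 6.
Check: 8^6 ≡ 3 (mod 11).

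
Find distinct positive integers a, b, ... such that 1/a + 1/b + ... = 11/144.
1/14 + 1/202 + 1/101808

Greedy algorithm:
11/144: ceiling(144/11) = 14, use 1/14
5/1008: ceiling(1008/5) = 202, use 1/202
1/101808: ceiling(101808/1) = 101808, use 1/101808
Result: 11/144 = 1/14 + 1/202 + 1/101808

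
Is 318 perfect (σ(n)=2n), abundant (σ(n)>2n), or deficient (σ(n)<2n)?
abundant

Proper divisors of 318: sum = 1 + 2 + 3 + 6 + 53 + 106 + 159 = 330
Since 330 > 318, 318 is abundant.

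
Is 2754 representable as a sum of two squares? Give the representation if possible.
27² + 45² (a=27, b=45)

Factorization: 2754 = 2 × 3^4 × 17
By Fermat: n is sum of two squares iff every prime p ≡ 3 (mod 4) appears to even power.
All primes ≡ 3 (mod 4) appear to even power.
Search a = 0, 1, 2, … for 2754 - a² a perfect square: first hit at a = 27: 2754 - 729 = 2025 = 45².
2754 = 27² + 45² = 729 + 2025 ✓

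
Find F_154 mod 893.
321

Matrix identity: Q^n = [[F_(n+1), F_n], [F_n, F_(n-1)]] with Q = [[1,1],[1,0]].
n = 154 = 10011010₂. Square-and-multiply, entries mod 893:
Q^1 = [[1,1],[1,0]]
Q^2 = (Q^1)² = [[2,1],[1,1]]
Q^4 = (Q^2)² = [[5,3],[3,2]]
Q^9 = (Q^4)²·Q = [[55,34],[34,21]]
Q^19 = (Q^9)²·Q = [[514,609],[609,798]]
Q^38 = (Q^19)² = [[154,666],[666,381]]
Q^77 = (Q^38)²·Q = [[236,233],[233,3]]
Q^154 = (Q^77)² = [[146,321],[321,718]]
F_154 mod 893 = Q^154[0][1] = 321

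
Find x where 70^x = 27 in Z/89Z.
29

Baby-step giant-step with step n = ⌈√89⌉ = 10.
Baby steps 70^j mod 89 (j:value) for j=0..9: 0:1, 1:70, 2:5, 3:83, 4:25, 5:59, 6:36, 7:28, 8:2, 9:51.
Giant-step multiplier: 70^(-10) ≡ 70^(88-10) = 70^78 ≡ 9 (mod 89).
Giant steps γ_i = 27·9^i mod 89: γ_0=27, γ_1=65, γ_2=51 (in table at j=9).
x = i·n + j = 2·10 + 9 = 29.
Check: 70^29 ≡ 27 (mod 89).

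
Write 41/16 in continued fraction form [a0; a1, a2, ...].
[2; 1, 1, 3, 2]

Euclidean algorithm steps:
41 = 2 × 16 + 9
16 = 1 × 9 + 7
9 = 1 × 7 + 2
7 = 3 × 2 + 1
2 = 2 × 1 + 0
Continued fraction: [2; 1, 1, 3, 2]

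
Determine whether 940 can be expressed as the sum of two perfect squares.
Not possible

Factorization: 940 = 2^2 × 5 × 47
By Fermat: n is sum of two squares iff every prime p ≡ 3 (mod 4) appears to even power.
Prime(s) ≡ 3 (mod 4) with odd exponent: [(47, 1)]
Therefore 940 cannot be expressed as a² + b².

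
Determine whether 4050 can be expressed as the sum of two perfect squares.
9² + 63² (a=9, b=63)

Factorization: 4050 = 2 × 3^4 × 5^2
By Fermat: n is sum of two squares iff every prime p ≡ 3 (mod 4) appears to even power.
All primes ≡ 3 (mod 4) appear to even power.
Search a = 0, 1, 2, … for 4050 - a² a perfect square: first hit at a = 9: 4050 - 81 = 3969 = 63².
4050 = 9² + 63² = 81 + 3969 ✓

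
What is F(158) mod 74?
45

Matrix identity: Q^n = [[F_(n+1), F_n], [F_n, F_(n-1)]] with Q = [[1,1],[1,0]].
n = 158 = 10011110₂. Square-and-multiply, entries mod 74:
Q^1 = [[1,1],[1,0]]
Q^2 = (Q^1)² = [[2,1],[1,1]]
Q^4 = (Q^2)² = [[5,3],[3,2]]
Q^9 = (Q^4)²·Q = [[55,34],[34,21]]
Q^19 = (Q^9)²·Q = [[31,37],[37,68]]
Q^39 = (Q^19)²·Q = [[73,36],[36,37]]
Q^79 = (Q^39)²·Q = [[3,39],[39,38]]
Q^158 = (Q^79)² = [[50,45],[45,5]]
F_158 mod 74 = Q^158[0][1] = 45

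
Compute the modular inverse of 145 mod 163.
9

gcd(145, 163) = 1, so the inverse exists.
Extended Euclidean algorithm on (163, 145):
163 = 1 × 145 + 18  ⟹  18 = (1)·163 + (-1)·145
145 = 8 × 18 + 1  ⟹  1 = (-8)·163 + (9)·145
So (9)·145 ≡ 1 (mod 163), i.e. 145^(-1) ≡ 9 (mod 163).
Check: 145 × 9 = 1305 ≡ 1 (mod 163)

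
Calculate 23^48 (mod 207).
46

Repeated squaring. Binary of 48 = 110000.
23^1 ≡ 23 (mod 207); 23^2 ≡ 115 (mod 207); 23^4 ≡ 184 (mod 207); 23^8 ≡ 115 (mod 207); 23^16 ≡ 184 (mod 207); 23^32 ≡ 115 (mod 207)
23^48 = 23^16 × 23^32 ≡ 46 (mod 207)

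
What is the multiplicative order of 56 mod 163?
81

163 is prime, so ord(56) divides φ(163) = 162.
Divisors of 162: 1, 2, 3, 6, 9, 18, 27, 54, 81, 162.
Repeated squaring: 56^1 ≡ 56, 56^2 ≡ 39, 56^4 ≡ 54, 56^8 ≡ 145, 56^16 ≡ 161, 56^32 ≡ 4, 56^64 ≡ 16, 56^128 ≡ 93 (mod 163).
Test 56^d mod 163 for each divisor d in increasing order:
56^1 ≡ 56
56^2 ≡ 39
56^3 = 56^2·56^1 ≡ 65
56^6 = 56^4·56^2 ≡ 150
56^9 = 56^8·56^1 ≡ 133
56^18 = 56^16·56^2 ≡ 85
56^27 = 56^16·56^8·56^2·56^1 ≡ 58
56^54 = 56^32·56^16·56^4·56^2 ≡ 104
56^81 = 56^64·56^16·56^1 ≡ 1  ← first divisor giving 1
The order is 81.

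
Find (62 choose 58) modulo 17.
7

Using Lucas' theorem:
Write n=62 and k=58 in base 17:
n in base 17: [3, 11]
k in base 17: [3, 7]
C(62,58) mod 17 = ∏ C(n_i, k_i) mod 17
Digit binomials (mod 17): C(3,3) = 1; C(11,7) = 330 ≡ 7
Product: 1 × 7 = 7 ≡ 7 (mod 17)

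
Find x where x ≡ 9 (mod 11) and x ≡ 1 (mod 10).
31

Using Chinese Remainder Theorem:
M = 11 × 10 = 110
M1 = 10, M2 = 11
y1 = 10^(-1) mod 11 = 10
y2 = 11^(-1) mod 10 = 1
x = (9×10×10 + 1×11×1) mod 110 = 31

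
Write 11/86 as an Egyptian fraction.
1/8 + 1/344

Greedy algorithm:
11/86: ceiling(86/11) = 8, use 1/8
1/344: ceiling(344/1) = 344, use 1/344
Result: 11/86 = 1/8 + 1/344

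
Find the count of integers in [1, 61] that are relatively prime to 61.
60

61 = 61
φ(n) = n × ∏(1 - 1/p) for each prime p dividing n
φ(61) = 61 × (1 - 1/61) = 60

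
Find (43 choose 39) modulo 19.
5

Using Lucas' theorem:
Write n=43 and k=39 in base 19:
n in base 19: [2, 5]
k in base 19: [2, 1]
C(43,39) mod 19 = ∏ C(n_i, k_i) mod 19
Digit binomials (mod 19): C(2,2) = 1; C(5,1) = 5
Product: 1 × 5 = 5 ≡ 5 (mod 19)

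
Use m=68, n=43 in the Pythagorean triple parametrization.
(2775, 5848, 6473)

Euclid's formula: a = m² - n², b = 2mn, c = m² + n²
m = 68, n = 43
a = 68² - 43² = 4624 - 1849 = 2775
b = 2 × 68 × 43 = 5848
c = 68² + 43² = 4624 + 1849 = 6473
Verification: 2775² + 5848² = 7700625 + 34199104 = 41899729 = 6473² ✓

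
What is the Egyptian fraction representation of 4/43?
1/11 + 1/473

Greedy algorithm:
4/43: ceiling(43/4) = 11, use 1/11
1/473: ceiling(473/1) = 473, use 1/473
Result: 4/43 = 1/11 + 1/473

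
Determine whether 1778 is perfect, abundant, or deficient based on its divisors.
deficient

Proper divisors of 1778: sum = 1 + 2 + 7 + 14 + 127 + 254 + 889 = 1294
Since 1294 < 1778, 1778 is deficient.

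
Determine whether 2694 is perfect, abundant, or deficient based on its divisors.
abundant

Proper divisors of 2694: sum = 1 + 2 + 3 + 6 + 449 + 898 + 1347 = 2706
Since 2706 > 2694, 2694 is abundant.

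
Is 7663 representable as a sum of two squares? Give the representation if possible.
Not possible

Factorization: 7663 = 79 × 97
By Fermat: n is sum of two squares iff every prime p ≡ 3 (mod 4) appears to even power.
Prime(s) ≡ 3 (mod 4) with odd exponent: [(79, 1)]
Therefore 7663 cannot be expressed as a² + b².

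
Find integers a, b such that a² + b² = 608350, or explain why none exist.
Not possible

Factorization: 608350 = 2 × 5^2 × 23^3
By Fermat: n is sum of two squares iff every prime p ≡ 3 (mod 4) appears to even power.
Prime(s) ≡ 3 (mod 4) with odd exponent: [(23, 3)]
Therefore 608350 cannot be expressed as a² + b².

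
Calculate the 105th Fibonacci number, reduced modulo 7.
6

Matrix identity: Q^n = [[F_(n+1), F_n], [F_n, F_(n-1)]] with Q = [[1,1],[1,0]].
n = 105 = 1101001₂. Square-and-multiply, entries mod 7:
Q^1 = [[1,1],[1,0]]
Q^3 = (Q^1)²·Q = [[3,2],[2,1]]
Q^6 = (Q^3)² = [[6,1],[1,5]]
Q^13 = (Q^6)²·Q = [[6,2],[2,4]]
Q^26 = (Q^13)² = [[5,6],[6,6]]
Q^52 = (Q^26)² = [[5,3],[3,2]]
Q^105 = (Q^52)²·Q = [[6,6],[6,0]]
F_105 mod 7 = Q^105[0][1] = 6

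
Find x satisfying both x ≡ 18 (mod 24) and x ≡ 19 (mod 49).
1146

Using Chinese Remainder Theorem:
M = 24 × 49 = 1176
M1 = 49, M2 = 24
y1 = 49^(-1) mod 24 = 1
y2 = 24^(-1) mod 49 = 47
x = (18×49×1 + 19×24×47) mod 1176 = 1146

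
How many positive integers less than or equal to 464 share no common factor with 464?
224

464 = 2^4 × 29
φ(n) = n × ∏(1 - 1/p) for each prime p dividing n
φ(464) = 464 × (1 - 1/2) × (1 - 1/29) = 224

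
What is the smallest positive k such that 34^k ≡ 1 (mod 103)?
17

103 is prime, so ord(34) divides φ(103) = 102.
Divisors of 102: 1, 2, 3, 6, 17, 34, 51, 102.
Repeated squaring: 34^1 ≡ 34, 34^2 ≡ 23, 34^4 ≡ 14, 34^8 ≡ 93, 34^16 ≡ 100, 34^32 ≡ 9, 34^64 ≡ 81 (mod 103).
Test 34^d mod 103 for each divisor d in increasing order:
34^1 ≡ 34
34^2 ≡ 23
34^3 = 34^2·34^1 ≡ 61
34^6 = 34^4·34^2 ≡ 13
34^17 = 34^16·34^1 ≡ 1  ← first divisor giving 1
The order is 17.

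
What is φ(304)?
144

304 = 2^4 × 19
φ(n) = n × ∏(1 - 1/p) for each prime p dividing n
φ(304) = 304 × (1 - 1/2) × (1 - 1/19) = 144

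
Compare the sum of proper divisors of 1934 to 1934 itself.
deficient

Proper divisors of 1934: sum = 1 + 2 + 967 = 970
Since 970 < 1934, 1934 is deficient.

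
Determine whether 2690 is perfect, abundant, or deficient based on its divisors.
deficient

Proper divisors of 2690: sum = 1 + 2 + 5 + 10 + 269 + 538 + 1345 = 2170
Since 2170 < 2690, 2690 is deficient.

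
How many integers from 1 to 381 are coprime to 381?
252

381 = 3 × 127
φ(n) = n × ∏(1 - 1/p) for each prime p dividing n
φ(381) = 381 × (1 - 1/3) × (1 - 1/127) = 252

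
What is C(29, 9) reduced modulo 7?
0

Using Lucas' theorem:
Write n=29 and k=9 in base 7:
n in base 7: [4, 1]
k in base 7: [1, 2]
C(29,9) mod 7 = ∏ C(n_i, k_i) mod 7
Digit binomials (mod 7): C(4,1) = 4; C(1,2) = 0 (k_i > n_i)
Product: 4 × 0 = 0 ≡ 0 (mod 7)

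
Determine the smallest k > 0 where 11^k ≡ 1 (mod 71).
70

71 is prime, so ord(11) divides φ(71) = 70.
Divisors of 70: 1, 2, 5, 7, 10, 14, 35, 70.
Repeated squaring: 11^1 ≡ 11, 11^2 ≡ 50, 11^4 ≡ 15, 11^8 ≡ 12, 11^16 ≡ 2, 11^32 ≡ 4, 11^64 ≡ 16 (mod 71).
Test 11^d mod 71 for each divisor d in increasing order:
11^1 ≡ 11
11^2 ≡ 50
11^5 = 11^4·11^1 ≡ 23
11^7 = 11^4·11^2·11^1 ≡ 14
11^10 = 11^8·11^2 ≡ 32
11^14 = 11^8·11^4·11^2 ≡ 54
11^35 = 11^32·11^2·11^1 ≡ 70
11^70 = 11^64·11^4·11^2 ≡ 1  ← first divisor giving 1
The order is 70.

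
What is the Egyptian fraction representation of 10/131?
1/14 + 1/204 + 1/187068

Greedy algorithm:
10/131: ceiling(131/10) = 14, use 1/14
9/1834: ceiling(1834/9) = 204, use 1/204
1/187068: ceiling(187068/1) = 187068, use 1/187068
Result: 10/131 = 1/14 + 1/204 + 1/187068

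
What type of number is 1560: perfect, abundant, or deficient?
abundant

Proper divisors of 1560: sum = 1 + 2 + 3 + 4 + 5 + 6 + 8 + 10 + ... + 312 + 390 + 520 + 780 (31 divisors) = 3480
Since 3480 > 1560, 1560 is abundant.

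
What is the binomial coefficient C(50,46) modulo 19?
1

Using Lucas' theorem:
Write n=50 and k=46 in base 19:
n in base 19: [2, 12]
k in base 19: [2, 8]
C(50,46) mod 19 = ∏ C(n_i, k_i) mod 19
Digit binomials (mod 19): C(2,2) = 1; C(12,8) = 495 ≡ 1
Product: 1 × 1 = 1 ≡ 1 (mod 19)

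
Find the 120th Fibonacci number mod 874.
828

Matrix identity: Q^n = [[F_(n+1), F_n], [F_n, F_(n-1)]] with Q = [[1,1],[1,0]].
n = 120 = 1111000₂. Square-and-multiply, entries mod 874:
Q^1 = [[1,1],[1,0]]
Q^3 = (Q^1)²·Q = [[3,2],[2,1]]
Q^7 = (Q^3)²·Q = [[21,13],[13,8]]
Q^15 = (Q^7)²·Q = [[113,610],[610,377]]
Q^30 = (Q^15)² = [[309,866],[866,317]]
Q^60 = (Q^30)² = [[279,236],[236,43]]
Q^120 = (Q^60)² = [[689,828],[828,735]]
F_120 mod 874 = Q^120[0][1] = 828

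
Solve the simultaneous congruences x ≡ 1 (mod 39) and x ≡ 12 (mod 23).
196

Using Chinese Remainder Theorem:
M = 39 × 23 = 897
M1 = 23, M2 = 39
y1 = 23^(-1) mod 39 = 17
y2 = 39^(-1) mod 23 = 13
x = (1×23×17 + 12×39×13) mod 897 = 196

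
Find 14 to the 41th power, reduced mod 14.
0

Repeated squaring. Binary of 41 = 101001.
14^1 ≡ 0 (mod 14); 14^2 ≡ 0 (mod 14); 14^4 ≡ 0 (mod 14); 14^8 ≡ 0 (mod 14); 14^16 ≡ 0 (mod 14); 14^32 ≡ 0 (mod 14)
14^41 = 14^1 × 14^8 × 14^32 ≡ 0 (mod 14)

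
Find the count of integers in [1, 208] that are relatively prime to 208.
96

208 = 2^4 × 13
φ(n) = n × ∏(1 - 1/p) for each prime p dividing n
φ(208) = 208 × (1 - 1/2) × (1 - 1/13) = 96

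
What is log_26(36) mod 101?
20

Baby-step giant-step with step n = ⌈√101⌉ = 11.
Baby steps 26^j mod 101 (j:value) for j=0..10: 0:1, 1:26, 2:70, 3:2, 4:52, 5:39, 6:4, 7:3, 8:78, 9:8, 10:6.
Giant-step multiplier: 26^(-11) ≡ 26^(100-11) = 26^89 ≡ 90 (mod 101).
Giant steps γ_i = 36·90^i mod 101: γ_0=36, γ_1=8 (in table at j=9).
x = i·n + j = 1·11 + 9 = 20.
Check: 26^20 ≡ 36 (mod 101).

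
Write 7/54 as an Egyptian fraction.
1/8 + 1/216

Greedy algorithm:
7/54: ceiling(54/7) = 8, use 1/8
1/216: ceiling(216/1) = 216, use 1/216
Result: 7/54 = 1/8 + 1/216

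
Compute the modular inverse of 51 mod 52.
51

gcd(51, 52) = 1, so the inverse exists.
Extended Euclidean algorithm on (52, 51):
52 = 1 × 51 + 1  ⟹  1 = (1)·52 + (-1)·51
So (-1)·51 ≡ 1 (mod 52), i.e. 51^(-1) ≡ -1 ≡ 51 (mod 52).
Check: 51 × 51 = 2601 ≡ 1 (mod 52)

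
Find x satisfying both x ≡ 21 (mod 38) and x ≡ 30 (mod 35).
135

Using Chinese Remainder Theorem:
M = 38 × 35 = 1330
M1 = 35, M2 = 38
y1 = 35^(-1) mod 38 = 25
y2 = 38^(-1) mod 35 = 12
x = (21×35×25 + 30×38×12) mod 1330 = 135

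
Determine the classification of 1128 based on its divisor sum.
abundant

Proper divisors of 1128: sum = 1 + 2 + 3 + 4 + 6 + 8 + 12 + 24 + 47 + 94 + 141 + 188 + 282 + 376 + 564 = 1752
Since 1752 > 1128, 1128 is abundant.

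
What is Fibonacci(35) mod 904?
337

Matrix identity: Q^n = [[F_(n+1), F_n], [F_n, F_(n-1)]] with Q = [[1,1],[1,0]].
n = 35 = 100011₂. Square-and-multiply, entries mod 904:
Q^1 = [[1,1],[1,0]]
Q^2 = (Q^1)² = [[2,1],[1,1]]
Q^4 = (Q^2)² = [[5,3],[3,2]]
Q^8 = (Q^4)² = [[34,21],[21,13]]
Q^17 = (Q^8)²·Q = [[776,693],[693,83]]
Q^35 = (Q^17)²·Q = [[792,337],[337,455]]
F_35 mod 904 = Q^35[0][1] = 337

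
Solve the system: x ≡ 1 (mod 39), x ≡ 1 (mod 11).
1

Using Chinese Remainder Theorem:
M = 39 × 11 = 429
M1 = 11, M2 = 39
y1 = 11^(-1) mod 39 = 32
y2 = 39^(-1) mod 11 = 2
x = (1×11×32 + 1×39×2) mod 429 = 1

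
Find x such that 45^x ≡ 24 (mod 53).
24

Baby-step giant-step with step n = ⌈√53⌉ = 8.
Baby steps 45^j mod 53 (j:value) for j=0..7: 0:1, 1:45, 2:11, 3:18, 4:15, 5:39, 6:6, 7:5.
Giant-step multiplier: 45^(-8) ≡ 45^(52-8) = 45^44 ≡ 49 (mod 53).
Giant steps γ_i = 24·49^i mod 53: γ_0=24, γ_1=10, γ_2=13, γ_3=1 (in table at j=0).
x = i·n + j = 3·8 + 0 = 24.
Check: 45^24 ≡ 24 (mod 53).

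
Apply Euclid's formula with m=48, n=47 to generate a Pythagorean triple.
(95, 4512, 4513)

Euclid's formula: a = m² - n², b = 2mn, c = m² + n²
m = 48, n = 47
a = 48² - 47² = 2304 - 2209 = 95
b = 2 × 48 × 47 = 4512
c = 48² + 47² = 2304 + 2209 = 4513
Verification: 95² + 4512² = 9025 + 20358144 = 20367169 = 4513² ✓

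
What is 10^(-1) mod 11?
10

gcd(10, 11) = 1, so the inverse exists.
Extended Euclidean algorithm on (11, 10):
11 = 1 × 10 + 1  ⟹  1 = (1)·11 + (-1)·10
So (-1)·10 ≡ 1 (mod 11), i.e. 10^(-1) ≡ -1 ≡ 10 (mod 11).
Check: 10 × 10 = 100 ≡ 1 (mod 11)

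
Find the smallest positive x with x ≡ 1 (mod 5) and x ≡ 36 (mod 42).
36

Using Chinese Remainder Theorem:
M = 5 × 42 = 210
M1 = 42, M2 = 5
y1 = 42^(-1) mod 5 = 3
y2 = 5^(-1) mod 42 = 17
x = (1×42×3 + 36×5×17) mod 210 = 36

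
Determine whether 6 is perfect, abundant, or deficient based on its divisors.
perfect

Proper divisors of 6: sum = 1 + 2 + 3 = 6
Since 6 = 6, 6 is perfect.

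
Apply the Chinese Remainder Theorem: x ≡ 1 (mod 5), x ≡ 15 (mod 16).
31

Using Chinese Remainder Theorem:
M = 5 × 16 = 80
M1 = 16, M2 = 5
y1 = 16^(-1) mod 5 = 1
y2 = 5^(-1) mod 16 = 13
x = (1×16×1 + 15×5×13) mod 80 = 31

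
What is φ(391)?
352

391 = 17 × 23
φ(n) = n × ∏(1 - 1/p) for each prime p dividing n
φ(391) = 391 × (1 - 1/17) × (1 - 1/23) = 352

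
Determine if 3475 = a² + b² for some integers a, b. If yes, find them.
Not possible

Factorization: 3475 = 5^2 × 139
By Fermat: n is sum of two squares iff every prime p ≡ 3 (mod 4) appears to even power.
Prime(s) ≡ 3 (mod 4) with odd exponent: [(139, 1)]
Therefore 3475 cannot be expressed as a² + b².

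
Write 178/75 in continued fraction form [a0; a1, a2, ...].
[2; 2, 1, 2, 9]

Euclidean algorithm steps:
178 = 2 × 75 + 28
75 = 2 × 28 + 19
28 = 1 × 19 + 9
19 = 2 × 9 + 1
9 = 9 × 1 + 0
Continued fraction: [2; 2, 1, 2, 9]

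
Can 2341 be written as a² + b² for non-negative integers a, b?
15² + 46² (a=15, b=46)

Factorization: 2341 = 2341
By Fermat: n is sum of two squares iff every prime p ≡ 3 (mod 4) appears to even power.
All primes ≡ 3 (mod 4) appear to even power.
Search a = 0, 1, 2, … for 2341 - a² a perfect square: first hit at a = 15: 2341 - 225 = 2116 = 46².
2341 = 15² + 46² = 225 + 2116 ✓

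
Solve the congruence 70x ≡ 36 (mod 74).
x ≡ 28 (mod 37)

gcd(70, 74) = 2, which divides 36, so solutions exist.
Divide through by 2: 35x ≡ 18 (mod 37).
Find 35^(-1) mod 37 by the extended Euclidean algorithm:
37 = 1 × 35 + 2  ⟹  2 = (1)·37 + (-1)·35
35 = 17 × 2 + 1  ⟹  1 = (-17)·37 + (18)·35
So (18)·35 ≡ 1 (mod 37), i.e. 35^(-1) ≡ 18 (mod 37).
x ≡ 18 × 18 = 324 ≡ 28 (mod 37).
Check: 70 × 28 = 1960 ≡ 36 (mod 74).
x ≡ 28 (mod 37), giving 2 solutions mod 74.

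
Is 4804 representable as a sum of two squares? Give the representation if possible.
48² + 50² (a=48, b=50)

Factorization: 4804 = 2^2 × 1201
By Fermat: n is sum of two squares iff every prime p ≡ 3 (mod 4) appears to even power.
All primes ≡ 3 (mod 4) appear to even power.
Search a = 0, 1, 2, … for 4804 - a² a perfect square: first hit at a = 48: 4804 - 2304 = 2500 = 50².
4804 = 48² + 50² = 2304 + 2500 ✓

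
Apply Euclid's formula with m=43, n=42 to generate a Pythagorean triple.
(85, 3612, 3613)

Euclid's formula: a = m² - n², b = 2mn, c = m² + n²
m = 43, n = 42
a = 43² - 42² = 1849 - 1764 = 85
b = 2 × 43 × 42 = 3612
c = 43² + 42² = 1849 + 1764 = 3613
Verification: 85² + 3612² = 7225 + 13046544 = 13053769 = 3613² ✓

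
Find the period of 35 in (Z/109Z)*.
27

109 is prime, so ord(35) divides φ(109) = 108.
Divisors of 108: 1, 2, 3, 4, 6, 9, 12, 18, 27, 36, 54, 108.
Repeated squaring: 35^1 ≡ 35, 35^2 ≡ 26, 35^4 ≡ 22, 35^8 ≡ 48, 35^16 ≡ 15, 35^32 ≡ 7, 35^64 ≡ 49 (mod 109).
Test 35^d mod 109 for each divisor d in increasing order:
35^1 ≡ 35
35^2 ≡ 26
35^3 = 35^2·35^1 ≡ 38
35^4 ≡ 22
35^6 = 35^4·35^2 ≡ 27
35^9 = 35^8·35^1 ≡ 45
35^12 = 35^8·35^4 ≡ 75
35^18 = 35^16·35^2 ≡ 63
35^27 = 35^16·35^8·35^2·35^1 ≡ 1  ← first divisor giving 1
The order is 27.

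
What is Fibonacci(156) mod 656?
448

Matrix identity: Q^n = [[F_(n+1), F_n], [F_n, F_(n-1)]] with Q = [[1,1],[1,0]].
n = 156 = 10011100₂. Square-and-multiply, entries mod 656:
Q^1 = [[1,1],[1,0]]
Q^2 = (Q^1)² = [[2,1],[1,1]]
Q^4 = (Q^2)² = [[5,3],[3,2]]
Q^9 = (Q^4)²·Q = [[55,34],[34,21]]
Q^19 = (Q^9)²·Q = [[205,245],[245,616]]
Q^39 = (Q^19)²·Q = [[123,370],[370,409]]
Q^78 = (Q^39)² = [[493,40],[40,453]]
Q^156 = (Q^78)² = [[617,448],[448,169]]
F_156 mod 656 = Q^156[0][1] = 448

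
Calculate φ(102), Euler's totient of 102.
32

102 = 2 × 3 × 17
φ(n) = n × ∏(1 - 1/p) for each prime p dividing n
φ(102) = 102 × (1 - 1/2) × (1 - 1/3) × (1 - 1/17) = 32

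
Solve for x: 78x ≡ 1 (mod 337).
229

gcd(78, 337) = 1, so the inverse exists.
Extended Euclidean algorithm on (337, 78):
337 = 4 × 78 + 25  ⟹  25 = (1)·337 + (-4)·78
78 = 3 × 25 + 3  ⟹  3 = (-3)·337 + (13)·78
25 = 8 × 3 + 1  ⟹  1 = (25)·337 + (-108)·78
So (-108)·78 ≡ 1 (mod 337), i.e. 78^(-1) ≡ -108 ≡ 229 (mod 337).
Check: 78 × 229 = 17862 ≡ 1 (mod 337)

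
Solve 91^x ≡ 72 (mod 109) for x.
49

Baby-step giant-step with step n = ⌈√109⌉ = 11.
Baby steps 91^j mod 109 (j:value) for j=0..10: 0:1, 1:91, 2:106, 3:54, 4:9, 5:56, 6:82, 7:50, 8:81, 9:68, 10:84.
Giant-step multiplier: 91^(-11) ≡ 91^(108-11) = 91^97 ≡ 39 (mod 109).
Giant steps γ_i = 72·39^i mod 109: γ_0=72, γ_1=83, γ_2=76, γ_3=21, γ_4=56 (in table at j=5).
x = i·n + j = 4·11 + 5 = 49.
Check: 91^49 ≡ 72 (mod 109).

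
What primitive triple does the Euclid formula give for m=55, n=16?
(2769, 1760, 3281)

Euclid's formula: a = m² - n², b = 2mn, c = m² + n²
m = 55, n = 16
a = 55² - 16² = 3025 - 256 = 2769
b = 2 × 55 × 16 = 1760
c = 55² + 16² = 3025 + 256 = 3281
Verification: 2769² + 1760² = 7667361 + 3097600 = 10764961 = 3281² ✓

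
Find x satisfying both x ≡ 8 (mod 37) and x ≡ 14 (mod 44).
674

Using Chinese Remainder Theorem:
M = 37 × 44 = 1628
M1 = 44, M2 = 37
y1 = 44^(-1) mod 37 = 16
y2 = 37^(-1) mod 44 = 25
x = (8×44×16 + 14×37×25) mod 1628 = 674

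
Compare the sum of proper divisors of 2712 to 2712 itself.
abundant

Proper divisors of 2712: sum = 1 + 2 + 3 + 4 + 6 + 8 + 12 + 24 + 113 + 226 + 339 + 452 + 678 + 904 + 1356 = 4128
Since 4128 > 2712, 2712 is abundant.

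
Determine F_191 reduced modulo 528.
1

Matrix identity: Q^n = [[F_(n+1), F_n], [F_n, F_(n-1)]] with Q = [[1,1],[1,0]].
n = 191 = 10111111₂. Square-and-multiply, entries mod 528:
Q^1 = [[1,1],[1,0]]
Q^2 = (Q^1)² = [[2,1],[1,1]]
Q^5 = (Q^2)²·Q = [[8,5],[5,3]]
Q^11 = (Q^5)²·Q = [[144,89],[89,55]]
Q^23 = (Q^11)²·Q = [[432,145],[145,287]]
Q^47 = (Q^23)²·Q = [[384,145],[145,239]]
Q^95 = (Q^47)²·Q = [[96,49],[49,47]]
Q^191 = (Q^95)²·Q = [[144,1],[1,143]]
F_191 mod 528 = Q^191[0][1] = 1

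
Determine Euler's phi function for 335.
264

335 = 5 × 67
φ(n) = n × ∏(1 - 1/p) for each prime p dividing n
φ(335) = 335 × (1 - 1/5) × (1 - 1/67) = 264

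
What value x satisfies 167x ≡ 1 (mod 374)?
215

gcd(167, 374) = 1, so the inverse exists.
Extended Euclidean algorithm on (374, 167):
374 = 2 × 167 + 40  ⟹  40 = (1)·374 + (-2)·167
167 = 4 × 40 + 7  ⟹  7 = (-4)·374 + (9)·167
40 = 5 × 7 + 5  ⟹  5 = (21)·374 + (-47)·167
7 = 1 × 5 + 2  ⟹  2 = (-25)·374 + (56)·167
5 = 2 × 2 + 1  ⟹  1 = (71)·374 + (-159)·167
So (-159)·167 ≡ 1 (mod 374), i.e. 167^(-1) ≡ -159 ≡ 215 (mod 374).
Check: 167 × 215 = 35905 ≡ 1 (mod 374)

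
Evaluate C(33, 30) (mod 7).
3

Using Lucas' theorem:
Write n=33 and k=30 in base 7:
n in base 7: [4, 5]
k in base 7: [4, 2]
C(33,30) mod 7 = ∏ C(n_i, k_i) mod 7
Digit binomials (mod 7): C(4,4) = 1; C(5,2) = 10 ≡ 3
Product: 1 × 3 = 3 ≡ 3 (mod 7)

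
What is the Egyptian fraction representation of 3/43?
1/15 + 1/323 + 1/208335

Greedy algorithm:
3/43: ceiling(43/3) = 15, use 1/15
2/645: ceiling(645/2) = 323, use 1/323
1/208335: ceiling(208335/1) = 208335, use 1/208335
Result: 3/43 = 1/15 + 1/323 + 1/208335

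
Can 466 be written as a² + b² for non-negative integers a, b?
5² + 21² (a=5, b=21)

Factorization: 466 = 2 × 233
By Fermat: n is sum of two squares iff every prime p ≡ 3 (mod 4) appears to even power.
All primes ≡ 3 (mod 4) appear to even power.
Search a = 0, 1, 2, … for 466 - a² a perfect square: first hit at a = 5: 466 - 25 = 441 = 21².
466 = 5² + 21² = 25 + 441 ✓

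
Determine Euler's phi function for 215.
168

215 = 5 × 43
φ(n) = n × ∏(1 - 1/p) for each prime p dividing n
φ(215) = 215 × (1 - 1/5) × (1 - 1/43) = 168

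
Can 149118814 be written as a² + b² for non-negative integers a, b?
Not possible

Factorization: 149118814 = 2 × 13 × 179^3
By Fermat: n is sum of two squares iff every prime p ≡ 3 (mod 4) appears to even power.
Prime(s) ≡ 3 (mod 4) with odd exponent: [(179, 3)]
Therefore 149118814 cannot be expressed as a² + b².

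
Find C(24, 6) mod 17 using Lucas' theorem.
7

Using Lucas' theorem:
Write n=24 and k=6 in base 17:
n in base 17: [1, 7]
k in base 17: [0, 6]
C(24,6) mod 17 = ∏ C(n_i, k_i) mod 17
Digit binomials (mod 17): C(1,0) = 1; C(7,6) = 7
Product: 1 × 7 = 7 ≡ 7 (mod 17)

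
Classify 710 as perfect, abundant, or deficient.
deficient

Proper divisors of 710: sum = 1 + 2 + 5 + 10 + 71 + 142 + 355 = 586
Since 586 < 710, 710 is deficient.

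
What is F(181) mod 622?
471

Matrix identity: Q^n = [[F_(n+1), F_n], [F_n, F_(n-1)]] with Q = [[1,1],[1,0]].
n = 181 = 10110101₂. Square-and-multiply, entries mod 622:
Q^1 = [[1,1],[1,0]]
Q^2 = (Q^1)² = [[2,1],[1,1]]
Q^5 = (Q^2)²·Q = [[8,5],[5,3]]
Q^11 = (Q^5)²·Q = [[144,89],[89,55]]
Q^22 = (Q^11)² = [[45,295],[295,372]]
Q^45 = (Q^22)²·Q = [[585,104],[104,481]]
Q^90 = (Q^45)² = [[367,148],[148,219]]
Q^181 = (Q^90)²·Q = [[119,471],[471,270]]
F_181 mod 622 = Q^181[0][1] = 471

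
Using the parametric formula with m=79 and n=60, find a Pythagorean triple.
(2641, 9480, 9841)

Euclid's formula: a = m² - n², b = 2mn, c = m² + n²
m = 79, n = 60
a = 79² - 60² = 6241 - 3600 = 2641
b = 2 × 79 × 60 = 9480
c = 79² + 60² = 6241 + 3600 = 9841
Verification: 2641² + 9480² = 6974881 + 89870400 = 96845281 = 9841² ✓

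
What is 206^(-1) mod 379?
46

gcd(206, 379) = 1, so the inverse exists.
Extended Euclidean algorithm on (379, 206):
379 = 1 × 206 + 173  ⟹  173 = (1)·379 + (-1)·206
206 = 1 × 173 + 33  ⟹  33 = (-1)·379 + (2)·206
173 = 5 × 33 + 8  ⟹  8 = (6)·379 + (-11)·206
33 = 4 × 8 + 1  ⟹  1 = (-25)·379 + (46)·206
So (46)·206 ≡ 1 (mod 379), i.e. 206^(-1) ≡ 46 (mod 379).
Check: 206 × 46 = 9476 ≡ 1 (mod 379)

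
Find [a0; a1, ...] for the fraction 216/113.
[1; 1, 10, 3, 3]

Euclidean algorithm steps:
216 = 1 × 113 + 103
113 = 1 × 103 + 10
103 = 10 × 10 + 3
10 = 3 × 3 + 1
3 = 3 × 1 + 0
Continued fraction: [1; 1, 10, 3, 3]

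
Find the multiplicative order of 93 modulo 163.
81

163 is prime, so ord(93) divides φ(163) = 162.
Divisors of 162: 1, 2, 3, 6, 9, 18, 27, 54, 81, 162.
Repeated squaring: 93^1 ≡ 93, 93^2 ≡ 10, 93^4 ≡ 100, 93^8 ≡ 57, 93^16 ≡ 152, 93^32 ≡ 121, 93^64 ≡ 134, 93^128 ≡ 26 (mod 163).
Test 93^d mod 163 for each divisor d in increasing order:
93^1 ≡ 93
93^2 ≡ 10
93^3 = 93^2·93^1 ≡ 115
93^6 = 93^4·93^2 ≡ 22
93^9 = 93^8·93^1 ≡ 85
93^18 = 93^16·93^2 ≡ 53
93^27 = 93^16·93^8·93^2·93^1 ≡ 104
93^54 = 93^32·93^16·93^4·93^2 ≡ 58
93^81 = 93^64·93^16·93^1 ≡ 1  ← first divisor giving 1
The order is 81.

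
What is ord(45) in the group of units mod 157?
52

157 is prime, so ord(45) divides φ(157) = 156.
Divisors of 156: 1, 2, 3, 4, 6, 12, 13, 26, 39, 52, 78, 156.
Repeated squaring: 45^1 ≡ 45, 45^2 ≡ 141, 45^4 ≡ 99, 45^8 ≡ 67, 45^16 ≡ 93, 45^32 ≡ 14, 45^64 ≡ 39, 45^128 ≡ 108 (mod 157).
Test 45^d mod 157 for each divisor d in increasing order:
45^1 ≡ 45
45^2 ≡ 141
45^3 = 45^2·45^1 ≡ 65
45^4 ≡ 99
45^6 = 45^4·45^2 ≡ 143
45^12 = 45^8·45^4 ≡ 39
45^13 = 45^8·45^4·45^1 ≡ 28
45^26 = 45^16·45^8·45^2 ≡ 156
45^39 = 45^32·45^4·45^2·45^1 ≡ 129
45^52 = 45^32·45^16·45^4 ≡ 1  ← first divisor giving 1
The order is 52.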